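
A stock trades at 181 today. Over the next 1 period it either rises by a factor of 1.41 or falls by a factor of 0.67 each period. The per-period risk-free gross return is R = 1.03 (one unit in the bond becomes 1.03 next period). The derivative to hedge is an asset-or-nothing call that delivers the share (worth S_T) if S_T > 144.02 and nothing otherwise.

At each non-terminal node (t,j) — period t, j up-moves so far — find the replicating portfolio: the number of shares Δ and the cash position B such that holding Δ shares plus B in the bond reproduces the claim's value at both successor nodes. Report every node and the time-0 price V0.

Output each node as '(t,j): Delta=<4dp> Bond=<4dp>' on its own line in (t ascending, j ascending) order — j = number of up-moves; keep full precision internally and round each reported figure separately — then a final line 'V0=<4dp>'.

(0,0): Delta=1.9054 Bond=-224.3384
V0=120.5400

The replicating-portfolio and risk-neutral prices coincide; use p* = (1.03−0.67)/(1.41−0.67) = 0.4865 for the latter.
Terminal values V(1,·): V(1,0)=0.0000, V(1,1)=255.2100
(0,0): S=181.0000. Δ = (V_up−V_dn)/(S_up−S_dn) = (255.2100−0.0000)/(255.2100−121.2700) = 1.9054. V = [p*·255.2100 + (1−p*)·0.0000]/1.03 = 120.5400. B = V − Δ·S = -224.3384.
The time-0 hedge costs 120.5400, which is the no-arbitrage price.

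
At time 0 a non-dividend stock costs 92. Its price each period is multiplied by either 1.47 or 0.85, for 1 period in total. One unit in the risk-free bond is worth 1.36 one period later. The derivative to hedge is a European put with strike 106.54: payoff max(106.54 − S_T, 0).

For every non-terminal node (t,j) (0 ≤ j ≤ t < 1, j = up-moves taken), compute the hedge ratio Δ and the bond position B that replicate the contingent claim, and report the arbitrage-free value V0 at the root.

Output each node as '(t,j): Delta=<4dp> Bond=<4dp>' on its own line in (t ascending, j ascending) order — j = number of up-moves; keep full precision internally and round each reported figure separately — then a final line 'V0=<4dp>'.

(0,0): Delta=-0.4968 Bond=49.4068
V0=3.6971

No-arbitrage ⇒ martingale measure with p* = (R−d)/(u−d) = 0.8226.
At expiry t=1: V(1,0)=28.3400, V(1,1)=0.0000
(0,0): S=92.0000. Δ = (V_up−V_dn)/(S_up−S_dn) = (0.0000−28.3400)/(135.2400−78.2000) = -0.4968. V = [p*·0.0000 + (1−p*)·28.3400]/1.36 = 3.6971. B = V − Δ·S = 49.4068.
Check: Δ(0,0)·S0 + B(0,0) = 3.6971 = V0.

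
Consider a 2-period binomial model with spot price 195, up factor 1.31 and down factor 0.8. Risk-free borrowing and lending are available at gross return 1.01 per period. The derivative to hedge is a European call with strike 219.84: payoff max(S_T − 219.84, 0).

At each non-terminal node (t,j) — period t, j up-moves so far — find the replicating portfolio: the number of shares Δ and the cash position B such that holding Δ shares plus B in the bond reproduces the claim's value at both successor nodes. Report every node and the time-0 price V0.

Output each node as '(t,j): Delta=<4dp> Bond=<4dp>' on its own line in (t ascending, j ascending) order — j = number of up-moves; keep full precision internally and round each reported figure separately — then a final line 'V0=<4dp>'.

Since d<R<u, set p* = (R−d)/(u−d) = 0.4118; price each node as the discounted p*-expectation of its children.
Terminal values V(2,·): V(2,0)=0.0000, V(2,1)=0.0000, V(2,2)=114.7995
(1,0): S=156.0000. Δ = (V_up−V_dn)/(S_up−S_dn) = (0.0000−0.0000)/(204.3600−124.8000) = 0.0000. V = [p*·0.0000 + (1−p*)·0.0000]/1.01 = 0.0000. B = V − Δ·S = 0.0000.
(1,1): S=255.4500. Δ = (V_up−V_dn)/(S_up−S_dn) = (114.7995−0.0000)/(334.6395−204.3600) = 0.8812. V = [p*·114.7995 + (1−p*)·0.0000]/1.01 = 46.8024. B = V − Δ·S = -178.2947.
(0,0): S=195.0000. Δ = (V_up−V_dn)/(S_up−S_dn) = (46.8024−0.0000)/(255.4500−156.0000) = 0.4706. V = [p*·46.8024 + (1−p*)·0.0000]/1.01 = 19.0808. B = V − Δ·S = -72.6886.
The time-0 hedge costs 19.0808, which is the no-arbitrage price.

(0,0): Delta=0.4706 Bond=-72.6886
(1,0): Delta=0.0000 Bond=0.0000
(1,1): Delta=0.8812 Bond=-178.2947
V0=19.0808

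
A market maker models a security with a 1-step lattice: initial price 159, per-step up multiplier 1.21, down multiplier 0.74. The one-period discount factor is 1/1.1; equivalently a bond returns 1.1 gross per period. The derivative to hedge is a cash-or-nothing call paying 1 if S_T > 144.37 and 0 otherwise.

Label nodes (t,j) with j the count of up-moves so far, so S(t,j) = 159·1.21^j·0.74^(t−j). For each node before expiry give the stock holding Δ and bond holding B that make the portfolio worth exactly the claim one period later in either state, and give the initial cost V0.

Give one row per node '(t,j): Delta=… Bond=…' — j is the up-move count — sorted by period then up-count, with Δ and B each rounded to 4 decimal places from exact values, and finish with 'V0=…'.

The replicating-portfolio and risk-neutral prices coincide; use p* = (1.1−0.74)/(1.21−0.74) = 0.7660 for the latter.
Terminal payoffs: V(1,0)=0.0000, V(1,1)=1.0000
  t=0,j=0: stock 159.0000 → up 192.3900 (V=1.0000), down 117.6600 (V=0.0000). Price 0.6963; hedge Δ=0.0134, bond B=-1.4313.
Check: Δ(0,0)·S0 + B(0,0) = 0.6963 = V0.

(0,0): Delta=0.0134 Bond=-1.4313
V0=0.6963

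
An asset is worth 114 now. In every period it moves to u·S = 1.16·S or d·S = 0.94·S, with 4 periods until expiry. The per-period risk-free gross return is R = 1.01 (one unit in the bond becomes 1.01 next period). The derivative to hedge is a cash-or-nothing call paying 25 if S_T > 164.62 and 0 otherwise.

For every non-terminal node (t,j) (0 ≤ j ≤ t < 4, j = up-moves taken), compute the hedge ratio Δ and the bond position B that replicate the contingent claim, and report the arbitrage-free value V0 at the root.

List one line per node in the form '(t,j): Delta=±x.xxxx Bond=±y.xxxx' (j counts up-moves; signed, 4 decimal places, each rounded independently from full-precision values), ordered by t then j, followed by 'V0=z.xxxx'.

Risk-neutral probability p* = (R−d)/(u−d) = (1.01−0.94)/(1.16−0.94) = 0.3182.
Payoff layer (t=4): V(4,0)=0.0000, V(4,1)=0.0000, V(4,2)=0.0000, V(4,3)=25.0000, V(4,4)=25.0000
Node (3,0) S=94.6866: V=(p*·0.0000+(1−p*)·0.0000)/1.01=0.0000; Δ=(0.0000−0.0000)/(109.8364−89.0054)=0.0000; B=V−Δ·S=0.0000
Node (3,1) S=116.8473: V=(p*·0.0000+(1−p*)·0.0000)/1.01=0.0000; Δ=(0.0000−0.0000)/(135.5428−109.8364)=0.0000; B=V−Δ·S=0.0000
Node (3,2) S=144.1945: V=(p*·25.0000+(1−p*)·0.0000)/1.01=7.8758; Δ=(25.0000−0.0000)/(167.2656−135.5428)=0.7881; B=V−Δ·S=-105.7606
Node (3,3) S=177.9421: V=(p*·25.0000+(1−p*)·25.0000)/1.01=24.7525; Δ=(25.0000−25.0000)/(206.4129−167.2656)=0.0000; B=V−Δ·S=24.7525
Node (2,0) S=100.7304: V=(p*·0.0000+(1−p*)·0.0000)/1.01=0.0000; Δ=(0.0000−0.0000)/(116.8473−94.6866)=0.0000; B=V−Δ·S=0.0000
Node (2,1) S=124.3056: V=(p*·7.8758+(1−p*)·0.0000)/1.01=2.4811; Δ=(7.8758−0.0000)/(144.1945−116.8473)=0.2880; B=V−Δ·S=-33.3179
Node (2,2) S=153.3984: V=(p*·24.7525+(1−p*)·7.8758)/1.01=13.1145; Δ=(24.7525−7.8758)/(177.9421−144.1945)=0.5001; B=V−Δ·S=-63.5977
Node (1,0) S=107.1600: V=(p*·2.4811+(1−p*)·0.0000)/1.01=0.7816; Δ=(2.4811−0.0000)/(124.3056−100.7304)=0.1052; B=V−Δ·S=-10.4962
Node (1,1) S=132.2400: V=(p*·13.1145+(1−p*)·2.4811)/1.01=5.8064; Δ=(13.1145−2.4811)/(153.3984−124.3056)=0.3655; B=V−Δ·S=-42.5271
Node (0,0) S=114.0000: V=(p*·5.8064+(1−p*)·0.7816)/1.01=2.3569; Δ=(5.8064−0.7816)/(132.2400−107.1600)=0.2003; B=V−Δ·S=-20.4830
Check: Δ(0,0)·S0 + B(0,0) = 2.3569 = V0.

(0,0): Delta=0.2003 Bond=-20.4830
(1,0): Delta=0.1052 Bond=-10.4962
(1,1): Delta=0.3655 Bond=-42.5271
(2,0): Delta=0.0000 Bond=0.0000
(2,1): Delta=0.2880 Bond=-33.3179
(2,2): Delta=0.5001 Bond=-63.5977
(3,0): Delta=0.0000 Bond=0.0000
(3,1): Delta=0.0000 Bond=0.0000
(3,2): Delta=0.7881 Bond=-105.7606
(3,3): Delta=0.0000 Bond=24.7525
V0=2.3569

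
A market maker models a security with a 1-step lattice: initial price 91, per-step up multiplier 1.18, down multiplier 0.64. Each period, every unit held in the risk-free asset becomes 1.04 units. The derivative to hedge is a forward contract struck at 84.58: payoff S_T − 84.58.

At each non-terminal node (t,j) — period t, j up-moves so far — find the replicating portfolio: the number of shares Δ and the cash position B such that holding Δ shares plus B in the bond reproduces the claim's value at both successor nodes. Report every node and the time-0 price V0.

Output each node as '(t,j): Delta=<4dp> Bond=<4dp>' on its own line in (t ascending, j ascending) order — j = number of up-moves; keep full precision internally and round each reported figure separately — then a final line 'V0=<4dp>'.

(0,0): Delta=1.0000 Bond=-81.3269
V0=9.6731

No-arbitrage ⇒ martingale measure with p* = (R−d)/(u−d) = 0.7407.
At expiry t=1: V(1,0)=-26.3400, V(1,1)=22.8000
  t=0,j=0: stock 91.0000 → up 107.3800 (V=22.8000), down 58.2400 (V=-26.3400). Price 9.6731; hedge Δ=1.0000, bond B=-81.3269.
The time-0 hedge costs 9.6731, which is the no-arbitrage price.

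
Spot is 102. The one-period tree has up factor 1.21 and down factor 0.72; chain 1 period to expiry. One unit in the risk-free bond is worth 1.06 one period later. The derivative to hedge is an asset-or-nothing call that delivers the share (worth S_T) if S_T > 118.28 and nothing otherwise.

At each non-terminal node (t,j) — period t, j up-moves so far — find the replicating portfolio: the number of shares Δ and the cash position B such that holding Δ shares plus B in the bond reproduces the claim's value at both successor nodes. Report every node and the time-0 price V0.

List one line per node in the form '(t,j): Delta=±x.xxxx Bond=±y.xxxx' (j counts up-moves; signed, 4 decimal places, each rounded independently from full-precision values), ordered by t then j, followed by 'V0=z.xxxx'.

Since d<R<u, set p* = (R−d)/(u−d) = 0.6939; price each node as the discounted p*-expectation of its children.
At expiry t=1: V(1,0)=0.0000, V(1,1)=123.4200
  t=0,j=0: stock 102.0000 → up 123.4200 (V=123.4200), down 73.4400 (V=0.0000). Price 80.7909; hedge Δ=2.4694, bond B=-171.0866.
Root portfolio cost Δ·102+B reproduces V0=80.7909.

(0,0): Delta=2.4694 Bond=-171.0866
V0=80.7909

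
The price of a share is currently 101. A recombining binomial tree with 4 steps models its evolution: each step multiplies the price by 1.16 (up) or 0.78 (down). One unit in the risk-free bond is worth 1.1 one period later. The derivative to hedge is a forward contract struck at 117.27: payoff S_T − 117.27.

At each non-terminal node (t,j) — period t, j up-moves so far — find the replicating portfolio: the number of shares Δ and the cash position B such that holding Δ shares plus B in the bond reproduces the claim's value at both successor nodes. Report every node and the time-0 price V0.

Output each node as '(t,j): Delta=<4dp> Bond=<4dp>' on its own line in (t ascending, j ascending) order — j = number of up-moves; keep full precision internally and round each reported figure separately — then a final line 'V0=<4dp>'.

The replicating-portfolio and risk-neutral prices coincide; use p* = (1.1−0.78)/(1.16−0.78) = 0.8421 for the latter.
Terminal values V(4,·): V(4,0)=-79.8848, V(4,1)=-61.6715, V(4,2)=-34.5850, V(4,3)=5.6974, V(4,4)=65.6046
Node (3,0) S=47.9298: V=(p*·-61.6715+(1−p*)·-79.8848)/1.1=-58.6793; Δ=(-61.6715−-79.8848)/(55.5985−37.3852)=1.0000; B=V−Δ·S=-106.6091
Node (3,1) S=71.2801: V=(p*·-34.5850+(1−p*)·-61.6715)/1.1=-35.3289; Δ=(-34.5850−-61.6715)/(82.6850−55.5985)=1.0000; B=V−Δ·S=-106.6091
Node (3,2) S=106.0064: V=(p*·5.6974+(1−p*)·-34.5850)/1.1=-0.6027; Δ=(5.6974−-34.5850)/(122.9674−82.6850)=1.0000; B=V−Δ·S=-106.6091
Node (3,3) S=157.6505: V=(p*·65.6046+(1−p*)·5.6974)/1.1=51.0414; Δ=(65.6046−5.6974)/(182.8746−122.9674)=1.0000; B=V−Δ·S=-106.6091
Node (2,0) S=61.4484: V=(p*·-35.3289+(1−p*)·-58.6793)/1.1=-35.4690; Δ=(-35.3289−-58.6793)/(71.2801−47.9298)=1.0000; B=V−Δ·S=-96.9174
Node (2,1) S=91.3848: V=(p*·-0.6027+(1−p*)·-35.3289)/1.1=-5.5326; Δ=(-0.6027−-35.3289)/(106.0064−71.2801)=1.0000; B=V−Δ·S=-96.9174
Node (2,2) S=135.9056: V=(p*·51.0414+(1−p*)·-0.6027)/1.1=38.9882; Δ=(51.0414−-0.6027)/(157.6505−106.0064)=1.0000; B=V−Δ·S=-96.9174
Node (1,0) S=78.7800: V=(p*·-5.5326+(1−p*)·-35.4690)/1.1=-9.3267; Δ=(-5.5326−-35.4690)/(91.3848−61.4484)=1.0000; B=V−Δ·S=-88.1067
Node (1,1) S=117.1600: V=(p*·38.9882+(1−p*)·-5.5326)/1.1=29.0533; Δ=(38.9882−-5.5326)/(135.9056−91.3848)=1.0000; B=V−Δ·S=-88.1067
Node (0,0) S=101.0000: V=(p*·29.0533+(1−p*)·-9.3267)/1.1=20.9030; Δ=(29.0533−-9.3267)/(117.1600−78.7800)=1.0000; B=V−Δ·S=-80.0970
Self-financing check: at every node Δ·S+B equals the discounted successor values.

(0,0): Delta=1.0000 Bond=-80.0970
(1,0): Delta=1.0000 Bond=-88.1067
(1,1): Delta=1.0000 Bond=-88.1067
(2,0): Delta=1.0000 Bond=-96.9174
(2,1): Delta=1.0000 Bond=-96.9174
(2,2): Delta=1.0000 Bond=-96.9174
(3,0): Delta=1.0000 Bond=-106.6091
(3,1): Delta=1.0000 Bond=-106.6091
(3,2): Delta=1.0000 Bond=-106.6091
(3,3): Delta=1.0000 Bond=-106.6091
V0=20.9030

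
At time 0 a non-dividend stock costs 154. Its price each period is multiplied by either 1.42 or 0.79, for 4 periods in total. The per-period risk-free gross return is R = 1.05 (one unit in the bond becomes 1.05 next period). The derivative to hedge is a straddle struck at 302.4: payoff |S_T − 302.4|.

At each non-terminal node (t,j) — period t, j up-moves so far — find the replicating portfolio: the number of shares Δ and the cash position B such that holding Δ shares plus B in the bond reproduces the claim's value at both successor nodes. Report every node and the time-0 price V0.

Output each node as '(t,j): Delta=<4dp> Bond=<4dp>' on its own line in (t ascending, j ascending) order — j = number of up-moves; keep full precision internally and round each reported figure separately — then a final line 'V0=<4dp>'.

The replicating-portfolio and risk-neutral prices coincide; use p* = (1.05−0.79)/(1.42−0.79) = 0.4127 for the latter.
At expiry t=4: V(4,0)=242.4169, V(4,1)=194.5822, V(4,2)=108.6010, V(4,3)=45.9476, V(4,4)=323.7438
(3,0): S=75.9280. Δ = (V_up−V_dn)/(S_up−S_dn) = (194.5822−242.4169)/(107.8178−59.9831) = -1.0000. V = [p*·194.5822 + (1−p*)·242.4169]/1.05 = 212.0720. B = V − Δ·S = 288.0000.
(3,1): S=136.4782. Δ = (V_up−V_dn)/(S_up−S_dn) = (108.6010−194.5822)/(193.7990−107.8178) = -1.0000. V = [p*·108.6010 + (1−p*)·194.5822]/1.05 = 151.5218. B = V − Δ·S = 288.0000.
(3,2): S=245.3152. Δ = (V_up−V_dn)/(S_up−S_dn) = (45.9476−108.6010)/(348.3476−193.7990) = -0.4054. V = [p*·45.9476 + (1−p*)·108.6010]/1.05 = 78.8038. B = V − Δ·S = 178.2536.
(3,3): S=440.9464. Δ = (V_up−V_dn)/(S_up−S_dn) = (323.7438−45.9476)/(626.1438−348.3476) = 1.0000. V = [p*·323.7438 + (1−p*)·45.9476]/1.05 = 152.9464. B = V − Δ·S = -288.0000.
(2,0): S=96.1114. Δ = (V_up−V_dn)/(S_up−S_dn) = (151.5218−212.0720)/(136.4782−75.9280) = -1.0000. V = [p*·151.5218 + (1−p*)·212.0720]/1.05 = 178.1743. B = V − Δ·S = 274.2857.
(2,1): S=172.7572. Δ = (V_up−V_dn)/(S_up−S_dn) = (78.8038−151.5218)/(245.3152−136.4782) = -0.6681. V = [p*·78.8038 + (1−p*)·151.5218]/1.05 = 115.7250. B = V − Δ·S = 231.1503.
(2,2): S=310.5256. Δ = (V_up−V_dn)/(S_up−S_dn) = (152.9464−78.8038)/(440.9464−245.3152) = 0.3790. V = [p*·152.9464 + (1−p*)·78.8038]/1.05 = 104.1927. B = V − Δ·S = -13.4938.
(1,0): S=121.6600. Δ = (V_up−V_dn)/(S_up−S_dn) = (115.7250−178.1743)/(172.7572−96.1114) = -0.8148. V = [p*·115.7250 + (1−p*)·178.1743]/1.05 = 145.1444. B = V − Δ·S = 244.2703.
(1,1): S=218.6800. Δ = (V_up−V_dn)/(S_up−S_dn) = (104.1927−115.7250)/(310.5256−172.7572) = -0.0837. V = [p*·104.1927 + (1−p*)·115.7250]/1.05 = 105.6815. B = V − Δ·S = 123.9867.
(0,0): S=154.0000. Δ = (V_up−V_dn)/(S_up−S_dn) = (105.6815−145.1444)/(218.6800−121.6600) = -0.4067. V = [p*·105.6815 + (1−p*)·145.1444]/1.05 = 122.7220. B = V − Δ·S = 185.3614.
The time-0 hedge costs 122.7220, which is the no-arbitrage price.

(0,0): Delta=-0.4067 Bond=185.3614
(1,0): Delta=-0.8148 Bond=244.2703
(1,1): Delta=-0.0837 Bond=123.9867
(2,0): Delta=-1.0000 Bond=274.2857
(2,1): Delta=-0.6681 Bond=231.1503
(2,2): Delta=0.3790 Bond=-13.4938
(3,0): Delta=-1.0000 Bond=288.0000
(3,1): Delta=-1.0000 Bond=288.0000
(3,2): Delta=-0.4054 Bond=178.2536
(3,3): Delta=1.0000 Bond=-288.0000
V0=122.7220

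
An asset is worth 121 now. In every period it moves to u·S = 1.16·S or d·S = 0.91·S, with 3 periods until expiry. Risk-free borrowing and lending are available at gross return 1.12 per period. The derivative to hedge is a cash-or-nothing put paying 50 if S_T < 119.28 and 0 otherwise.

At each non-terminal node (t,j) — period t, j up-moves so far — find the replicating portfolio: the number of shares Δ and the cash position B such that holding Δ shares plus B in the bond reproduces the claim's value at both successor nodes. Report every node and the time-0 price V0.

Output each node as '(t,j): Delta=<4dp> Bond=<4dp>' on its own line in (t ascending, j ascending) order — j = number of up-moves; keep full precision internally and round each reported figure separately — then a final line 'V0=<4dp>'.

No-arbitrage ⇒ martingale measure with p* = (R−d)/(u−d) = 0.8400.
Payoff layer (t=3): V(3,0)=50.0000, V(3,1)=50.0000, V(3,2)=0.0000, V(3,3)=0.0000
  t=2,j=0: stock 100.2001 → up 116.2321 (V=50.0000), down 91.1821 (V=50.0000). Price 44.6429; hedge Δ=0.0000, bond B=44.6429.
  t=2,j=1: stock 127.7276 → up 148.1640 (V=0.0000), down 116.2321 (V=50.0000). Price 7.1429; hedge Δ=-1.5658, bond B=207.1429.
  t=2,j=2: stock 162.8176 → up 188.8684 (V=0.0000), down 148.1640 (V=0.0000). Price 0.0000; hedge Δ=0.0000, bond B=0.0000.
  t=1,j=0: stock 110.1100 → up 127.7276 (V=7.1429), down 100.2001 (V=44.6429). Price 11.7347; hedge Δ=-1.3623, bond B=161.7347.
  t=1,j=1: stock 140.3600 → up 162.8176 (V=0.0000), down 127.7276 (V=7.1429). Price 1.0204; hedge Δ=-0.2036, bond B=29.5918.
  t=0,j=0: stock 121.0000 → up 140.3600 (V=1.0204), down 110.1100 (V=11.7347). Price 2.4417; hedge Δ=-0.3542, bond B=45.2988.
The time-0 hedge costs 2.4417, which is the no-arbitrage price.

(0,0): Delta=-0.3542 Bond=45.2988
(1,0): Delta=-1.3623 Bond=161.7347
(1,1): Delta=-0.2036 Bond=29.5918
(2,0): Delta=0.0000 Bond=44.6429
(2,1): Delta=-1.5658 Bond=207.1429
(2,2): Delta=0.0000 Bond=0.0000
V0=2.4417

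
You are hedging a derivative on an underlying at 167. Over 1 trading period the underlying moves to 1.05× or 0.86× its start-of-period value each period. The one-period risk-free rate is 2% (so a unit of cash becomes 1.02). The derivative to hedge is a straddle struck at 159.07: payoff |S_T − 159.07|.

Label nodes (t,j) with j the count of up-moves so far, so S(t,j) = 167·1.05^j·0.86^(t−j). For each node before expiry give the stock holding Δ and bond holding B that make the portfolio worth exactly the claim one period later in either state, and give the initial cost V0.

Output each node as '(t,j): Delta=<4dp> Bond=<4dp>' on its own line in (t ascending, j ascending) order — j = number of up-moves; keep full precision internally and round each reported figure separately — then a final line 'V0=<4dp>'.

(0,0): Delta=0.0262 Bond=11.4639
V0=15.8323

Risk-neutral probability p* = (R−d)/(u−d) = (1.02−0.86)/(1.05−0.86) = 0.8421.
Payoff layer (t=1): V(1,0)=15.4500, V(1,1)=16.2800
Node (0,0) S=167.0000: V=(p*·16.2800+(1−p*)·15.4500)/1.02=15.8323; Δ=(16.2800−15.4500)/(175.3500−143.6200)=0.0262; B=V−Δ·S=11.4639
Self-financing check: at every node Δ·S+B equals the discounted successor values.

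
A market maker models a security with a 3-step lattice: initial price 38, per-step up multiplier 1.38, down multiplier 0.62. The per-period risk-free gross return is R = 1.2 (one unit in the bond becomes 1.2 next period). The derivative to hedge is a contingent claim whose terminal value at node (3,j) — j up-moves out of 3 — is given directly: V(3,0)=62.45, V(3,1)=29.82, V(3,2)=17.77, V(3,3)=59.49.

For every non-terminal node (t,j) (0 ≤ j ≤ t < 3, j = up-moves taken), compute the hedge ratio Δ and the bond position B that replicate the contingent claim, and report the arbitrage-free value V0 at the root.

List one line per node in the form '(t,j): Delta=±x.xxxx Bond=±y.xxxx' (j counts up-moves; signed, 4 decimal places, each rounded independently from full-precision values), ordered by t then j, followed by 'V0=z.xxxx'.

No-arbitrage ⇒ martingale measure with p* = (R−d)/(u−d) = 0.7632.
Terminal payoffs: V(3,0)=62.4500, V(3,1)=29.8200, V(3,2)=17.7700, V(3,3)=59.4900
Node (2,0) S=14.6072: V=(p*·29.8200+(1−p*)·62.4500)/1.2=31.2901; Δ=(29.8200−62.4500)/(20.1579−9.0565)=-2.9392; B=V−Δ·S=74.2243
Node (2,1) S=32.5128: V=(p*·17.7700+(1−p*)·29.8200)/1.2=17.1866; Δ=(17.7700−29.8200)/(44.8677−20.1579)=-0.4877; B=V−Δ·S=33.0419
Node (2,2) S=72.3672: V=(p*·59.4900+(1−p*)·17.7700)/1.2=41.3408; Δ=(59.4900−17.7700)/(99.8667−44.8677)=0.7586; B=V−Δ·S=-13.5539
Node (1,0) S=23.5600: V=(p*·17.1866+(1−p*)·31.2901)/1.2=17.1058; Δ=(17.1866−31.2901)/(32.5128−14.6072)=-0.7877; B=V−Δ·S=35.6630
Node (1,1) S=52.4400: V=(p*·41.3408+(1−p*)·17.1866)/1.2=29.6834; Δ=(41.3408−17.1866)/(72.3672−32.5128)=0.6061; B=V−Δ·S=-2.0984
Node (0,0) S=38.0000: V=(p*·29.6834+(1−p*)·17.1058)/1.2=22.2537; Δ=(29.6834−17.1058)/(52.4400−23.5600)=0.4355; B=V−Δ·S=5.7042
Self-financing check: at every node Δ·S+B equals the discounted successor values.

(0,0): Delta=0.4355 Bond=5.7042
(1,0): Delta=-0.7877 Bond=35.6630
(1,1): Delta=0.6061 Bond=-2.0984
(2,0): Delta=-2.9392 Bond=74.2243
(2,1): Delta=-0.4877 Bond=33.0419
(2,2): Delta=0.7586 Bond=-13.5539
V0=22.2537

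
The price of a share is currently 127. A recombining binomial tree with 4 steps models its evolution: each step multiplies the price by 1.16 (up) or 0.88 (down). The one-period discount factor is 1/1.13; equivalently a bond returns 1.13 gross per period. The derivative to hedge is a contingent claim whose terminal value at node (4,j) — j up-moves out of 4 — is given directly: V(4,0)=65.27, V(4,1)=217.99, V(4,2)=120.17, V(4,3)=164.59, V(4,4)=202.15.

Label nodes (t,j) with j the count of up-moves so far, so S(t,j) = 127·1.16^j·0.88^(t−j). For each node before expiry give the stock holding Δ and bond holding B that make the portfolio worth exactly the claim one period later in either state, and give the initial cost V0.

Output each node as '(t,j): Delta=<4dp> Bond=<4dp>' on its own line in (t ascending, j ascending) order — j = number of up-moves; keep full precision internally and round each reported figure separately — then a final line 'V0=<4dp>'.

Risk-neutral probability p* = (R−d)/(u−d) = (1.13−0.88)/(1.16−0.88) = 0.8929.
Payoff layer (t=4): V(4,0)=65.2700, V(4,1)=217.9900, V(4,2)=120.1700, V(4,3)=164.5900, V(4,4)=202.1500
  t=3,j=0: stock 86.5469 → up 100.3945 (V=217.9900), down 76.1613 (V=65.2700). Price 178.4311; hedge Δ=6.3021, bond B=-366.9975.
  t=3,j=1: stock 114.0846 → up 132.3381 (V=120.1700), down 100.3945 (V=217.9900). Price 115.6201; hedge Δ=-3.0623, bond B=464.9772.
  t=3,j=2: stock 150.3843 → up 174.4457 (V=164.5900), down 132.3381 (V=120.1700). Price 141.4431; hedge Δ=1.0549, bond B=-17.1997.
  t=3,j=3: stock 198.2338 → up 229.9512 (V=202.1500), down 174.4457 (V=164.5900). Price 175.3325; hedge Δ=0.6767, bond B=41.1896.
  t=2,j=0: stock 98.3488 → up 114.0846 (V=115.6201), down 86.5469 (V=178.4311). Price 108.2742; hedge Δ=-2.2809, bond B=332.5992.
  t=2,j=1: stock 129.6416 → up 150.3843 (V=141.4431), down 114.0846 (V=115.6201). Price 122.7224; hedge Δ=0.7114, bond B=30.4974.
  t=2,j=2: stock 170.8912 → up 198.2338 (V=175.3325), down 150.3843 (V=141.4431). Price 151.9482; hedge Δ=0.7082, bond B=30.9147.
  t=1,j=0: stock 111.7600 → up 129.6416 (V=122.7224), down 98.3488 (V=108.2742). Price 107.2340; hedge Δ=0.4617, bond B=55.6331.
  t=1,j=1: stock 147.3200 → up 170.8912 (V=151.9482), down 129.6416 (V=122.7224). Price 131.6964; hedge Δ=0.7085, bond B=27.3186.
  t=0,j=0: stock 127.0000 → up 147.3200 (V=131.6964), down 111.7600 (V=107.2340). Price 114.2260; hedge Δ=0.6879, bond B=26.8604.
Self-financing check: at every node Δ·S+B equals the discounted successor values.

(0,0): Delta=0.6879 Bond=26.8604
(1,0): Delta=0.4617 Bond=55.6331
(1,1): Delta=0.7085 Bond=27.3186
(2,0): Delta=-2.2809 Bond=332.5992
(2,1): Delta=0.7114 Bond=30.4974
(2,2): Delta=0.7082 Bond=30.9147
(3,0): Delta=6.3021 Bond=-366.9975
(3,1): Delta=-3.0623 Bond=464.9772
(3,2): Delta=1.0549 Bond=-17.1997
(3,3): Delta=0.6767 Bond=41.1896
V0=114.2260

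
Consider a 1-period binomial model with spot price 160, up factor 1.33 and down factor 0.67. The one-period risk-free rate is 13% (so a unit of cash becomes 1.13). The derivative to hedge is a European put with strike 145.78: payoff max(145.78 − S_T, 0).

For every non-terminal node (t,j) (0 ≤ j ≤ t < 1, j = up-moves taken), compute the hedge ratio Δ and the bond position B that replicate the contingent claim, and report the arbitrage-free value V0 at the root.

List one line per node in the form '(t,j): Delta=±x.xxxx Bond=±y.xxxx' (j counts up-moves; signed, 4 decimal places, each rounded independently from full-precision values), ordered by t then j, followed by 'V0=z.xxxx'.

(0,0): Delta=-0.3653 Bond=68.8005
V0=10.3459

No-arbitrage ⇒ martingale measure with p* = (R−d)/(u−d) = 0.6970.
Terminal payoffs: V(1,0)=38.5800, V(1,1)=0.0000
  t=0,j=0: stock 160.0000 → up 212.8000 (V=0.0000), down 107.2000 (V=38.5800). Price 10.3459; hedge Δ=-0.3653, bond B=68.8005.
Check: Δ(0,0)·S0 + B(0,0) = 10.3459 = V0.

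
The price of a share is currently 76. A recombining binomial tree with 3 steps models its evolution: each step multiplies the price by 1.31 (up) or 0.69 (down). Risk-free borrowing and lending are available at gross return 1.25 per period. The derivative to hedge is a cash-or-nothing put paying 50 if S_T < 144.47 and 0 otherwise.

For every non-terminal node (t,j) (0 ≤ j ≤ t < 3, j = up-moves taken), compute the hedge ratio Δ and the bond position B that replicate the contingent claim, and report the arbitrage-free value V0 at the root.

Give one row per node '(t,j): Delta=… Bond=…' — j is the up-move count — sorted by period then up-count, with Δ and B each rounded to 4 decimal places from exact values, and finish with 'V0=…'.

The replicating-portfolio and risk-neutral prices coincide; use p* = (1.25−0.69)/(1.31−0.69) = 0.9032 for the latter.
Payoff layer (t=3): V(3,0)=50.0000, V(3,1)=50.0000, V(3,2)=50.0000, V(3,3)=0.0000
Node (2,0) S=36.1836: V=(p*·50.0000+(1−p*)·50.0000)/1.25=40.0000; Δ=(50.0000−50.0000)/(47.4005−24.9667)=0.0000; B=V−Δ·S=40.0000
Node (2,1) S=68.6964: V=(p*·50.0000+(1−p*)·50.0000)/1.25=40.0000; Δ=(50.0000−50.0000)/(89.9923−47.4005)=0.0000; B=V−Δ·S=40.0000
Node (2,2) S=130.4236: V=(p*·0.0000+(1−p*)·50.0000)/1.25=3.8710; Δ=(0.0000−50.0000)/(170.8549−89.9923)=-0.6183; B=V−Δ·S=84.5161
Node (1,0) S=52.4400: V=(p*·40.0000+(1−p*)·40.0000)/1.25=32.0000; Δ=(40.0000−40.0000)/(68.6964−36.1836)=0.0000; B=V−Δ·S=32.0000
Node (1,1) S=99.5600: V=(p*·3.8710+(1−p*)·40.0000)/1.25=5.8939; Δ=(3.8710−40.0000)/(130.4236−68.6964)=-0.5853; B=V−Δ·S=64.1665
Node (0,0) S=76.0000: V=(p*·5.8939+(1−p*)·32.0000)/1.25=6.7362; Δ=(5.8939−32.0000)/(99.5600−52.4400)=-0.5540; B=V−Δ·S=48.8429
Self-financing check: at every node Δ·S+B equals the discounted successor values.

(0,0): Delta=-0.5540 Bond=48.8429
(1,0): Delta=0.0000 Bond=32.0000
(1,1): Delta=-0.5853 Bond=64.1665
(2,0): Delta=0.0000 Bond=40.0000
(2,1): Delta=0.0000 Bond=40.0000
(2,2): Delta=-0.6183 Bond=84.5161
V0=6.7362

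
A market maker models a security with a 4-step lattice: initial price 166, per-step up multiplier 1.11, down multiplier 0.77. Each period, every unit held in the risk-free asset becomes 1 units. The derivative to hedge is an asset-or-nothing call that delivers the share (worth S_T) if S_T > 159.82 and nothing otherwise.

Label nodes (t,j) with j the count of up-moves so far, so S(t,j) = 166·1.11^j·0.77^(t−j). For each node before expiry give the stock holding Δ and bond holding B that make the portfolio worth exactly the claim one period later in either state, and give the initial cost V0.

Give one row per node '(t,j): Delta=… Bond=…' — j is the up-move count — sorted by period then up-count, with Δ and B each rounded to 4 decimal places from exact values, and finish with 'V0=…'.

(0,0): Delta=1.7990 Bond=-175.8379
(1,0): Delta=1.8407 Bond=-181.1663
(1,1): Delta=1.7852 Bond=-173.2895
(2,0): Delta=0.0000 Bond=0.0000
(2,1): Delta=2.4514 Bond=-267.8110
(2,2): Delta=1.5642 Bond=-128.0835
(3,0): Delta=0.0000 Bond=0.0000
(3,1): Delta=0.0000 Bond=0.0000
(3,2): Delta=3.2647 Bond=-395.8946
(3,3): Delta=1.0000 Bond=0.0000
V0=122.8017

No-arbitrage ⇒ martingale measure with p* = (R−d)/(u−d) = 0.6765.
Terminal values V(4,·): V(4,0)=0.0000, V(4,1)=0.0000, V(4,2)=0.0000, V(4,3)=174.8106, V(4,4)=251.9997
  t=3,j=0: stock 75.7845 → up 84.1208 (V=0.0000), down 58.3540 (V=0.0000). Price 0.0000; hedge Δ=0.0000, bond B=0.0000.
  t=3,j=1: stock 109.2478 → up 121.2650 (V=0.0000), down 84.1208 (V=0.0000). Price 0.0000; hedge Δ=0.0000, bond B=0.0000.
  t=3,j=2: stock 157.4870 → up 174.8106 (V=174.8106), down 121.2650 (V=0.0000). Price 118.2542; hedge Δ=3.2647, bond B=-395.8946.
  t=3,j=3: stock 227.0267 → up 251.9997 (V=251.9997), down 174.8106 (V=174.8106). Price 227.0267; hedge Δ=1.0000, bond B=0.0000.
  t=2,j=0: stock 98.4214 → up 109.2478 (V=0.0000), down 75.7845 (V=0.0000). Price 0.0000; hedge Δ=0.0000, bond B=0.0000.
  t=2,j=1: stock 141.8802 → up 157.4870 (V=118.2542), down 109.2478 (V=0.0000). Price 79.9955; hedge Δ=2.4514, bond B=-267.8110.
  t=2,j=2: stock 204.5286 → up 227.0267 (V=227.0267), down 157.4870 (V=118.2542). Price 191.8356; hedge Δ=1.5642, bond B=-128.0835.
  t=1,j=0: stock 127.8200 → up 141.8802 (V=79.9955), down 98.4214 (V=0.0000). Price 54.1146; hedge Δ=1.8407, bond B=-181.1663.
  t=1,j=1: stock 184.2600 → up 204.5286 (V=191.8356), down 141.8802 (V=79.9955). Price 155.6521; hedge Δ=1.7852, bond B=-173.2895.
  t=0,j=0: stock 166.0000 → up 184.2600 (V=155.6521), down 127.8200 (V=54.1146). Price 122.8017; hedge Δ=1.7990, bond B=-175.8379.
The time-0 hedge costs 122.8017, which is the no-arbitrage price.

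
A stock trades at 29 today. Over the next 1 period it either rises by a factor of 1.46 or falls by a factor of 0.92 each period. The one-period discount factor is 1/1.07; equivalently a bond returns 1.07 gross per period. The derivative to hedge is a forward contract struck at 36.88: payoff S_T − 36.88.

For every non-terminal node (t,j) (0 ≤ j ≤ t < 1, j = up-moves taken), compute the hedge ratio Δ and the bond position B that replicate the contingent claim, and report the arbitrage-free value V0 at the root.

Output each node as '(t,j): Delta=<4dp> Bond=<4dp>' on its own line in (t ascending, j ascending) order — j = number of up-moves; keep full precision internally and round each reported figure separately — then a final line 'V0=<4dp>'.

(0,0): Delta=1.0000 Bond=-34.4673
V0=-5.4673

The replicating-portfolio and risk-neutral prices coincide; use p* = (1.07−0.92)/(1.46−0.92) = 0.2778 for the latter.
At expiry t=1: V(1,0)=-10.2000, V(1,1)=5.4600
Node (0,0) S=29.0000: V=(p*·5.4600+(1−p*)·-10.2000)/1.07=-5.4673; Δ=(5.4600−-10.2000)/(42.3400−26.6800)=1.0000; B=V−Δ·S=-34.4673
Check: Δ(0,0)·S0 + B(0,0) = -5.4673 = V0.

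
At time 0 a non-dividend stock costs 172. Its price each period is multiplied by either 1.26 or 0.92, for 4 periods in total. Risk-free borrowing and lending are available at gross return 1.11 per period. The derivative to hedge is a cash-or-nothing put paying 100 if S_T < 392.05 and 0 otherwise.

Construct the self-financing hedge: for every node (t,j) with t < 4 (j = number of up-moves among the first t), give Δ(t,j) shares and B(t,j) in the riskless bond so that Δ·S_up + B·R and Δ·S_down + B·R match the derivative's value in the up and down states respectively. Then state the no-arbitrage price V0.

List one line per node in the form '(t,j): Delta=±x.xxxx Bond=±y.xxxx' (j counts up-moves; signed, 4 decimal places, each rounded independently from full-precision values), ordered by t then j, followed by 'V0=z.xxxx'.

(0,0): Delta=-0.2182 Bond=96.9789
(1,0): Delta=0.0000 Bond=73.1191
(1,1): Delta=-0.3440 Bond=134.9050
(2,0): Delta=0.0000 Bond=81.1622
(2,1): Delta=0.0000 Bond=81.1622
(2,2): Delta=-0.5423 Bond=203.8885
(3,0): Delta=0.0000 Bond=90.0901
(3,1): Delta=0.0000 Bond=90.0901
(3,2): Delta=0.0000 Bond=90.0901
(3,3): Delta=-0.8548 Bond=333.8633
V0=59.4491

Since d<R<u, set p* = (R−d)/(u−d) = 0.5588; price each node as the discounted p*-expectation of its children.
Terminal values V(4,·): V(4,0)=100.0000, V(4,1)=100.0000, V(4,2)=100.0000, V(4,3)=100.0000, V(4,4)=0.0000
  t=3,j=0: stock 133.9343 → up 168.7573 (V=100.0000), down 123.2196 (V=100.0000). Price 90.0901; hedge Δ=0.0000, bond B=90.0901.
  t=3,j=1: stock 183.4318 → up 231.1241 (V=100.0000), down 168.7573 (V=100.0000). Price 90.0901; hedge Δ=0.0000, bond B=90.0901.
  t=3,j=2: stock 251.2218 → up 316.5395 (V=100.0000), down 231.1241 (V=100.0000). Price 90.0901; hedge Δ=0.0000, bond B=90.0901.
  t=3,j=3: stock 344.0647 → up 433.5215 (V=0.0000), down 316.5395 (V=100.0000). Price 39.7456; hedge Δ=-0.8548, bond B=333.8633.
  t=2,j=0: stock 145.5808 → up 183.4318 (V=90.0901), down 133.9343 (V=90.0901). Price 81.1622; hedge Δ=0.0000, bond B=81.1622.
  t=2,j=1: stock 199.3824 → up 251.2218 (V=90.0901), down 183.4318 (V=90.0901). Price 81.1622; hedge Δ=0.0000, bond B=81.1622.
  t=2,j=2: stock 273.0672 → up 344.0647 (V=39.7456), down 251.2218 (V=90.0901). Price 55.8166; hedge Δ=-0.5423, bond B=203.8885.
  t=1,j=0: stock 158.2400 → up 199.3824 (V=81.1622), down 145.5808 (V=81.1622). Price 73.1191; hedge Δ=0.0000, bond B=73.1191.
  t=1,j=1: stock 216.7200 → up 273.0672 (V=55.8166), down 199.3824 (V=81.1622). Price 60.3590; hedge Δ=-0.3440, bond B=134.9050.
  t=0,j=0: stock 172.0000 → up 216.7200 (V=60.3590), down 158.2400 (V=73.1191). Price 59.4491; hedge Δ=-0.2182, bond B=96.9789.
Each (Δ,B) replicates both successor values, so the strategy is self-financing and V0 is arbitrage-free.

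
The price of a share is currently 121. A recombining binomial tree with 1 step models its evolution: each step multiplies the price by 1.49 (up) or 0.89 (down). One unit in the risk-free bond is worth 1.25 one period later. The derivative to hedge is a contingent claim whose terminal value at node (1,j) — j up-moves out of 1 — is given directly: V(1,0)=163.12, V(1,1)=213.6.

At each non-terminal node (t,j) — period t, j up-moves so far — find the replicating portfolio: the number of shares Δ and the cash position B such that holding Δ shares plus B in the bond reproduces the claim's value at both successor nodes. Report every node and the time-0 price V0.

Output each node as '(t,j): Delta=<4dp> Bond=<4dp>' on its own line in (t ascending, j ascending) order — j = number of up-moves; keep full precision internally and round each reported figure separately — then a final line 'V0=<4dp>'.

(0,0): Delta=0.6953 Bond=70.5931
V0=154.7264

The replicating-portfolio and risk-neutral prices coincide; use p* = (1.25−0.89)/(1.49−0.89) = 0.6000 for the latter.
Terminal payoffs: V(1,0)=163.1200, V(1,1)=213.6000
(0,0): S=121.0000. Δ = (V_up−V_dn)/(S_up−S_dn) = (213.6000−163.1200)/(180.2900−107.6900) = 0.6953. V = [p*·213.6000 + (1−p*)·163.1200]/1.25 = 154.7264. B = V − Δ·S = 70.5931.
Each (Δ,B) replicates both successor values, so the strategy is self-financing and V0 is arbitrage-free.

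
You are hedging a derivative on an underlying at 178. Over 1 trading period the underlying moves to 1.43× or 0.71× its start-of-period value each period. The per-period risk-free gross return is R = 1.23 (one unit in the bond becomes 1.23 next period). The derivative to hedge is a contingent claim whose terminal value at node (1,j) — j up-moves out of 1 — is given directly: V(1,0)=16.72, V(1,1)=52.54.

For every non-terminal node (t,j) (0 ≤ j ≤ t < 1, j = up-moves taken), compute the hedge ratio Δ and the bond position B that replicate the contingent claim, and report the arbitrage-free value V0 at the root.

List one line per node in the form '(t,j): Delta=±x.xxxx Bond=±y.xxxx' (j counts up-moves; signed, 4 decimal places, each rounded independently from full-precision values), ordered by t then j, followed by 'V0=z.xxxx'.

Under the risk-neutral measure, an up-move has probability p* = (R−d)/(u−d) = 0.7222 and values discount at R = 1.23.
At expiry t=1: V(1,0)=16.7200, V(1,1)=52.5400
  t=0,j=0: stock 178.0000 → up 254.5400 (V=52.5400), down 126.3800 (V=16.7200). Price 34.6260; hedge Δ=0.2795, bond B=-15.1240.
Each (Δ,B) replicates both successor values, so the strategy is self-financing and V0 is arbitrage-free.

(0,0): Delta=0.2795 Bond=-15.1240
V0=34.6260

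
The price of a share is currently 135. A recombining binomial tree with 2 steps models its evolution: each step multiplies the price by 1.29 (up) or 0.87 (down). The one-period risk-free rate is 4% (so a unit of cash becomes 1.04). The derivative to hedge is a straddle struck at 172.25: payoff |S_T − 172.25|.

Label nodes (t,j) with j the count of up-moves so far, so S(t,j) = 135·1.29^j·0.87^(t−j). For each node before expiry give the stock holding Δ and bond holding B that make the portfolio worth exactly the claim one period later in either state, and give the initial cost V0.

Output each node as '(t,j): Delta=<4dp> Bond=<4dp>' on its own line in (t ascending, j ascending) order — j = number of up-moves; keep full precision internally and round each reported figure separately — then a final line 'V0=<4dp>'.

(0,0): Delta=-0.2806 Bond=78.0105
(1,0): Delta=-1.0000 Bond=165.6250
(1,1): Delta=0.4329 Bond=-43.1252
V0=40.1301

Risk-neutral probability p* = (R−d)/(u−d) = (1.04−0.87)/(1.29−0.87) = 0.4048.
Terminal values V(2,·): V(2,0)=70.0685, V(2,1)=20.7395, V(2,2)=52.4035
(1,0): S=117.4500. Δ = (V_up−V_dn)/(S_up−S_dn) = (20.7395−70.0685)/(151.5105−102.1815) = -1.0000. V = [p*·20.7395 + (1−p*)·70.0685]/1.04 = 48.1750. B = V − Δ·S = 165.6250.
(1,1): S=174.1500. Δ = (V_up−V_dn)/(S_up−S_dn) = (52.4035−20.7395)/(224.6535−151.5105) = 0.4329. V = [p*·52.4035 + (1−p*)·20.7395]/1.04 = 32.2653. B = V − Δ·S = -43.1252.
(0,0): S=135.0000. Δ = (V_up−V_dn)/(S_up−S_dn) = (32.2653−48.1750)/(174.1500−117.4500) = -0.2806. V = [p*·32.2653 + (1−p*)·48.1750]/1.04 = 40.1301. B = V − Δ·S = 78.0105.
Self-financing check: at every node Δ·S+B equals the discounted successor values.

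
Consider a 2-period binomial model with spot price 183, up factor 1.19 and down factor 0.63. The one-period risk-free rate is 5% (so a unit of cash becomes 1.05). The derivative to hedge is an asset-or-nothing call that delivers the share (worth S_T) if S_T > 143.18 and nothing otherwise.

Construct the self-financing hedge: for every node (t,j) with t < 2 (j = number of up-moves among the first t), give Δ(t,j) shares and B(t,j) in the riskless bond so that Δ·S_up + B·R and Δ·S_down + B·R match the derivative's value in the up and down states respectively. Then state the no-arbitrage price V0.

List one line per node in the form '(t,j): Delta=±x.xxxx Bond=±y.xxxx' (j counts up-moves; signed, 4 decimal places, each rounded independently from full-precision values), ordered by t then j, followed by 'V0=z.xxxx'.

(0,0): Delta=1.8063 Bond=-198.3263
(1,0): Delta=0.0000 Bond=0.0000
(1,1): Delta=2.1250 Bond=-277.6567
V0=132.2175

Under the risk-neutral measure, an up-move has probability p* = (R−d)/(u−d) = 0.7500 and values discount at R = 1.05.
Payoff layer (t=2): V(2,0)=0.0000, V(2,1)=0.0000, V(2,2)=259.1463
(1,0): S=115.2900. Δ = (V_up−V_dn)/(S_up−S_dn) = (0.0000−0.0000)/(137.1951−72.6327) = 0.0000. V = [p*·0.0000 + (1−p*)·0.0000]/1.05 = 0.0000. B = V − Δ·S = 0.0000.
(1,1): S=217.7700. Δ = (V_up−V_dn)/(S_up−S_dn) = (259.1463−0.0000)/(259.1463−137.1951) = 2.1250. V = [p*·259.1463 + (1−p*)·0.0000]/1.05 = 185.1045. B = V − Δ·S = -277.6568.
(0,0): S=183.0000. Δ = (V_up−V_dn)/(S_up−S_dn) = (185.1045−0.0000)/(217.7700−115.2900) = 1.8063. V = [p*·185.1045 + (1−p*)·0.0000]/1.05 = 132.2175. B = V − Δ·S = -198.3263.
Self-financing check: at every node Δ·S+B equals the discounted successor values.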